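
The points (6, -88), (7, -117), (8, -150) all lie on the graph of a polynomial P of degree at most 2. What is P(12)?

-322

Write P(t) = at^2 + bt + c. Substituting each data point gives a linear system:
  36a + 6b + c = -88
  49a + 7b + c = -117
  64a + 8b + c = -150
Solving the system yields a = -2, b = -3, c = 2.
So P(t) = -2t² - 3t + 2.
Then P(12) = -322.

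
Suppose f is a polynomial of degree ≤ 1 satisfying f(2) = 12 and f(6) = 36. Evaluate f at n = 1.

6

Write f(n) = an + b. Substituting each data point gives a linear system:
  2a + b = 12
  6a + b = 36
Solving the system yields a = 6, b = 0.
So f(n) = 6n.
Then f(1) = 6.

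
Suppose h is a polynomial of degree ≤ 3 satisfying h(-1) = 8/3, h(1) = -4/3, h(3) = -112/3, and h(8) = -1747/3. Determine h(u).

h(u) = -u^3 - u^2 - u + 5/3

Write h(u) = au^3 + bu^2 + cu + d. Substituting each data point gives a linear system:
  -a + b - c + d = 8/3
  a + b + c + d = -4/3
  27a + 9b + 3c + d = -112/3
  512a + 64b + 8c + d = -1747/3
Solving the system yields a = -1, b = -1, c = -1, d = 5/3.
So h(u) = -u^3 - u^2 - u + 5/3.
Check: h(1) = -4/3. ✓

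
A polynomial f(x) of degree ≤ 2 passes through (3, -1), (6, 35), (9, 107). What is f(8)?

79

Write f(x) = ax^2 + bx + c. Substituting each data point gives a linear system:
  9a + 3b + c = -1
  36a + 6b + c = 35
  81a + 9b + c = 107
Solving the system yields a = 2, b = -6, c = -1.
So f(x) = 2x² - 6x - 1.
Then f(8) = 79.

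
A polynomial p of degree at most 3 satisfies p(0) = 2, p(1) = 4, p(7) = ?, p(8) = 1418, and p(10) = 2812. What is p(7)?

940

The 4 known points determine the degree-3 polynomial uniquely.
Write p(u) = au^3 + bu^2 + cu + d. Substituting each data point gives a linear system:
  d = 2
  a + b + c + d = 4
  512a + 64b + 8c + d = 1418
  1000a + 100b + 10c + d = 2812
Solving the system yields a = 3, b = -2, c = 1, d = 2.
So p(u) = 3u^3 - 2u^2 + u + 2.
Then p(7) = 940.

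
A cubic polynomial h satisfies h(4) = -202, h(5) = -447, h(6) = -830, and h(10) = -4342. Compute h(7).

-1381

Using the Lagrange interpolation formula with nodes 4, 5, 6, 10:
  L_0(t) = (t - 5)(t - 6)(t - 10) / -12
  L_1(t) = (t - 4)(t - 6)(t - 10) / 5
  L_2(t) = (t - 4)(t - 5)(t - 10) / -8
  L_3(t) = (t - 4)(t - 5)(t - 6) / 120
Then h(t) = -202·L_0(t) - 447·L_1(t) - 830·L_2(t) - 4342·L_3(t).
Expanding and collecting terms gives h(t) = -5t^3 + 6t^2 + 6t - 2.
Evaluating at t = 7: h(7) = -1381.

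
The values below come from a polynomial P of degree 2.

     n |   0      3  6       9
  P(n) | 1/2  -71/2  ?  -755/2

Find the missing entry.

-323/2

The 3 known points determine the degree-2 polynomial uniquely.
Write P(n) = an^2 + bn + c. Substituting each data point gives a linear system:
  c = 1/2
  9a + 3b + c = -71/2
  81a + 9b + c = -755/2
Solving the system yields a = -5, b = 3, c = 1/2.
So P(n) = -5n² + 3n + 1/2.
Then P(6) = -323/2.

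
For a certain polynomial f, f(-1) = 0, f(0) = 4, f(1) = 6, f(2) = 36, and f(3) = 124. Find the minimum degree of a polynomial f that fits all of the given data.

3

Forward differences of the values at u = -1, 0, 1, 2, 3:
  f  : 0  4  6  36  124
  Δ  : 4  2  30  88
  Δ^2: -2  28  58
  Δ^3: 30  30
  Δ^4: 0
The third differences are constant (30) and nonzero, while all higher differences vanish, so the minimal degree is 3.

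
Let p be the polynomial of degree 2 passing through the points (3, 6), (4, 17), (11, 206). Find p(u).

p(u) = 2u^2 - 3u - 3

Using the Lagrange interpolation formula with nodes 3, 4, 11:
  L_0(u) = (u - 4)(u - 11) / 8
  L_1(u) = (u - 3)(u - 11) / -7
  L_2(u) = (u - 3)(u - 4) / 56
Then p(u) = 6·L_0(u) + 17·L_1(u) + 206·L_2(u).
Expanding and collecting terms gives p(u) = 2u² - 3u - 3.
Check: p(3) = 6. ✓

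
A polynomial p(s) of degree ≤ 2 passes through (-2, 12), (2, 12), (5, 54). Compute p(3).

22

Write p(s) = as^2 + bs + c. Substituting each data point gives a linear system:
  4a - 2b + c = 12
  4a + 2b + c = 12
  25a + 5b + c = 54
Solving the system yields a = 2, b = 0, c = 4.
So p(s) = 2s² + 4.
Then p(3) = 22.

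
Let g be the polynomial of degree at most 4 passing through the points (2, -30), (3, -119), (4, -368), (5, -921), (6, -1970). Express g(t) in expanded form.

g(t) = -2t^4 + 4t^3 - 6t^2 - 5t + 4

Write g(t) = at^4 + bt^3 + ct^2 + dt + e. Substituting each data point gives a linear system:
  16a + 8b + 4c + 2d + e = -30
  81a + 27b + 9c + 3d + e = -119
  256a + 64b + 16c + 4d + e = -368
  625a + 125b + 25c + 5d + e = -921
  1296a + 216b + 36c + 6d + e = -1970
Solving the system yields a = -2, b = 4, c = -6, d = -5, e = 4.
So g(t) = -2t^4 + 4t^3 - 6t^2 - 5t + 4.
Check: g(5) = -921. ✓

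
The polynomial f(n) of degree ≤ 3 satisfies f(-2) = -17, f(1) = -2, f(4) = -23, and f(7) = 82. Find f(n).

Write f(n) = an^3 + bn^2 + cn + d. Substituting each data point gives a linear system:
  -8a + 4b - 2c + d = -17
  a + b + c + d = -2
  64a + 16b + 4c + d = -23
  343a + 49b + 7c + d = 82
Solving the system yields a = 1, b = -5, c = -3, d = 5.
So f(n) = n^3 - 5n^2 - 3n + 5.
Check: f(7) = 82. ✓

f(n) = n^3 - 5n^2 - 3n + 5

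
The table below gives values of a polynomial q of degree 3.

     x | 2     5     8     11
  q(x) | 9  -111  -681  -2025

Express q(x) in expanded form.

q(x) = -2x^3 + 5x^2 + 3x - 1

Using the Lagrange interpolation formula with nodes 2, 5, 8, 11:
  L_0(x) = (x - 5)(x - 8)(x - 11) / -162
  L_1(x) = (x - 2)(x - 8)(x - 11) / 54
  L_2(x) = (x - 2)(x - 5)(x - 11) / -54
  L_3(x) = (x - 2)(x - 5)(x - 8) / 162
Then q(x) = 9·L_0(x) - 111·L_1(x) - 681·L_2(x) - 2025·L_3(x).
Expanding and collecting terms gives q(x) = -2x³ + 5x² + 3x - 1.
Check: q(2) = 9. ✓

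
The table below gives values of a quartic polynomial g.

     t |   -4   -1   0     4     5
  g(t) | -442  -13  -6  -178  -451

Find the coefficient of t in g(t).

Write g(t) = at^4 + bt^3 + ct^2 + dt + e. Substituting each data point gives a linear system:
  256a - 64b + 16c - 4d + e = -442
  a - b + c - d + e = -13
  e = -6
  256a + 64b + 16c + 4d + e = -178
  625a + 125b + 25c + 5d + e = -451
Solving the system yields a = -1, b = 2, c = -3, d = 1, e = -6.
So g(t) = -t^4 + 2t^3 - 3t^2 + t - 6.
The coefficient of t is 1.

1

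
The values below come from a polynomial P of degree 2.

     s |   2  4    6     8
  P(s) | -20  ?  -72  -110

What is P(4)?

-42

The 3 known points determine the degree-2 polynomial uniquely.
Write P(s) = as^2 + bs + c. Substituting each data point gives a linear system:
  4a + 2b + c = -20
  36a + 6b + c = -72
  64a + 8b + c = -110
Solving the system yields a = -1, b = -5, c = -6.
So P(s) = -s² - 5s - 6.
Then P(4) = -42.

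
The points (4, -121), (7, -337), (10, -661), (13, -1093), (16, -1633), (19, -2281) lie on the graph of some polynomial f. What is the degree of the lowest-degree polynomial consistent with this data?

2

Forward differences of the values at n = 4, 7, 10, 13, 16, 19:
  f  : -121  -337  -661  -1093  -1633  -2281
  Δ  : -216  -324  -432  -540  -648
  Δ^2: -108  -108  -108  -108
  Δ^3: 0  0  0
  Δ^4: 0  0
  Δ^5: 0
The second differences are constant (-108) and nonzero, while all higher differences vanish, so the minimal degree is 2.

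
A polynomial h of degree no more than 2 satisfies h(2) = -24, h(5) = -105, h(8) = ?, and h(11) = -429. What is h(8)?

-240

The 3 known points determine the degree-2 polynomial uniquely.
Write h(n) = an^2 + bn + c. Substituting each data point gives a linear system:
  4a + 2b + c = -24
  25a + 5b + c = -105
  121a + 11b + c = -429
Solving the system yields a = -3, b = -6, c = 0.
So h(n) = -3n^2 - 6n.
Then h(8) = -240.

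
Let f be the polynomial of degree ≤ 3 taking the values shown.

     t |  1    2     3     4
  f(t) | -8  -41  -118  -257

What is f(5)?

Forward differences of the values at t = 1, 2, 3, 4:
  f  : -8  -41  -118  -257
  Δ  : -33  -77  -139
  Δ^2: -44  -62
  Δ^3: -18
The third differences are constant, confirming degree 3.
Interpolating (Newton forward form) and evaluating at t = 5 gives f(5) = -476.

-476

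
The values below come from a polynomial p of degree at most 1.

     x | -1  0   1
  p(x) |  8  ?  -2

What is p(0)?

The 2 known points determine the degree-1 polynomial uniquely.
Write p(x) = ax + b. Substituting each data point gives a linear system:
  -a + b = 8
  a + b = -2
Solving the system yields a = -5, b = 3.
So p(x) = -5x + 3.
Then p(0) = 3.

3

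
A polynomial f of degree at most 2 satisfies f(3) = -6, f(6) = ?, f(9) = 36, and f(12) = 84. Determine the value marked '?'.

On equispaced nodes a degree-2 polynomial has vanishing third forward difference, so
  - f(3) + 3·f(6) - 3·f(9) + f(12) = 0.
Substituting the known values and solving for f(6):
  3·f(6) = 18
  f(6) = 6.

6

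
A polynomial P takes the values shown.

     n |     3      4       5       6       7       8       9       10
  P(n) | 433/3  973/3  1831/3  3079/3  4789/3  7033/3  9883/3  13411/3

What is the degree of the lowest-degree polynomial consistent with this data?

Forward differences of the values at n = 3, 4, 5, 6, 7, 8, 9, 10:
  P  : 433/3  973/3  1831/3  3079/3  4789/3  7033/3  9883/3  13411/3
  Δ  : 180  286  416  570  748  950  1176
  Δ^2: 106  130  154  178  202  226
  Δ^3: 24  24  24  24  24
  Δ^4: 0  0  0  0
  Δ^5: 0  0  0
  Δ^6: 0  0
  Δ^7: 0
The third differences are constant (24) and nonzero, while all higher differences vanish, so the minimal degree is 3.

3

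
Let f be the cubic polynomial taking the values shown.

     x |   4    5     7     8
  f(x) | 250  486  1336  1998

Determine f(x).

Write f(x) = ax^3 + bx^2 + cx + d. Substituting each data point gives a linear system:
  64a + 16b + 4c + d = 250
  125a + 25b + 5c + d = 486
  343a + 49b + 7c + d = 1336
  512a + 64b + 8c + d = 1998
Solving the system yields a = 4, b = -1, c = 1, d = 6.
So f(x) = 4x^3 - x^2 + x + 6.
Check: f(8) = 1998. ✓

f(x) = 4x^3 - x^2 + x + 6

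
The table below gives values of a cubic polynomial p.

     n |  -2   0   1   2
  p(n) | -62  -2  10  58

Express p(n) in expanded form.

p(n) = 6n^3 + 6n - 2

Using the Lagrange interpolation formula with nodes -2, 0, 1, 2:
  L_0(n) = n(n - 1)(n - 2) / -24
  L_1(n) = (n + 2)(n - 1)(n - 2) / 4
  L_2(n) = (n + 2)n(n - 2) / -3
  L_3(n) = (n + 2)n(n - 1) / 8
Then p(n) = -62·L_0(n) - 2·L_1(n) + 10·L_2(n) + 58·L_3(n).
Expanding and collecting terms gives p(n) = 6n^3 + 6n - 2.
Check: p(2) = 58. ✓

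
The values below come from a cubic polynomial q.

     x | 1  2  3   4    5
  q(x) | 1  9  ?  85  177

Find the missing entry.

On equispaced nodes a degree-3 polynomial has vanishing fourth forward difference, so
  q(1) - 4·q(2) + 6·q(3) - 4·q(4) + q(5) = 0.
Substituting the known values and solving for q(3):
  6·q(3) = 198
  q(3) = 33.

33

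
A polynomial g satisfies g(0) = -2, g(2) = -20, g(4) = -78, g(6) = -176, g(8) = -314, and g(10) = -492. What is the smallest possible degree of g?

2

Forward differences of the values at u = 0, 2, 4, 6, 8, 10:
  g  : -2  -20  -78  -176  -314  -492
  Δ  : -18  -58  -98  -138  -178
  Δ^2: -40  -40  -40  -40
  Δ^3: 0  0  0
  Δ^4: 0  0
  Δ^5: 0
The second differences are constant (-40) and nonzero, while all higher differences vanish, so the minimal degree is 2.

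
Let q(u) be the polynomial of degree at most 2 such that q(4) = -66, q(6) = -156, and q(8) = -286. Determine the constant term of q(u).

Write q(u) = au^2 + bu + c. Substituting each data point gives a linear system:
  16a + 4b + c = -66
  36a + 6b + c = -156
  64a + 8b + c = -286
Solving the system yields a = -5, b = 5, c = -6.
So q(u) = -5u^2 + 5u - 6.
The constant term is -6.

-6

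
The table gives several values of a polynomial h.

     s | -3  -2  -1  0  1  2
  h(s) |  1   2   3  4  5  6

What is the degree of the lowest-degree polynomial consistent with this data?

Forward differences of the values at s = -3, -2, -1, 0, 1, 2:
  h  : 1  2  3  4  5  6
  Δ  : 1  1  1  1  1
  Δ^2: 0  0  0  0
  Δ^3: 0  0  0
  Δ^4: 0  0
  Δ^5: 0
The first differences are constant (1) and nonzero, while all higher differences vanish, so the minimal degree is 1.

1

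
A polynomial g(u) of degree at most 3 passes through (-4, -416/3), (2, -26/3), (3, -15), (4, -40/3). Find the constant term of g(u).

4

Write g(u) = au^3 + bu^2 + cu + d. Substituting each data point gives a linear system:
  -64a + 16b - 4c + d = -416/3
  8a + 4b + 2c + d = -26/3
  27a + 9b + 3c + d = -15
  64a + 16b + 4c + d = -40/3
Solving the system yields a = 1, b = -5, c = -1/3, d = 4.
So g(u) = u³ - 5u² - (1/3)u + 4.
The constant term is 4.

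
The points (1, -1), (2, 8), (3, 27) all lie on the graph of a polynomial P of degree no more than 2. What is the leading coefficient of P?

5

Write P(s) = as^2 + bs + c. Substituting each data point gives a linear system:
  a + b + c = -1
  4a + 2b + c = 8
  9a + 3b + c = 27
Solving the system yields a = 5, b = -6, c = 0.
So P(s) = 5s^2 - 6s.
The leading coefficient is 5.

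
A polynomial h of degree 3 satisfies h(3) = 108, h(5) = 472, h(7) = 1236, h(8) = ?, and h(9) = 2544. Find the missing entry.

1813

The 4 known points determine the degree-3 polynomial uniquely.
Write h(s) = as^3 + bs^2 + cs + d. Substituting each data point gives a linear system:
  27a + 9b + 3c + d = 108
  125a + 25b + 5c + d = 472
  343a + 49b + 7c + d = 1236
  729a + 81b + 9c + d = 2544
Solving the system yields a = 3, b = 5, c = -5, d = -3.
So h(s) = 3s³ + 5s² - 5s - 3.
Then h(8) = 1813.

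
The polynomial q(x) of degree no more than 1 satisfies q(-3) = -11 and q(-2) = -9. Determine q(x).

q(x) = 2x - 5

Using the Lagrange interpolation formula with nodes -3, -2:
  L_0(x) = (x + 2) / -1
  L_1(x) = (x + 3) / 1
Then q(x) = -11·L_0(x) - 9·L_1(x).
Expanding and collecting terms gives q(x) = 2x - 5.
Check: q(-3) = -11. ✓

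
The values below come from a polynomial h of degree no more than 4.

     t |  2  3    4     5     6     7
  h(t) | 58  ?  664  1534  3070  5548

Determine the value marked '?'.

On equispaced nodes a degree-4 polynomial has vanishing fifth forward difference, so
  - h(2) + 5·h(3) - 10·h(4) + 10·h(5) - 5·h(6) + h(7) = 0.
Substituting the known values and solving for h(3):
  5·h(3) = 1160
  h(3) = 232.

232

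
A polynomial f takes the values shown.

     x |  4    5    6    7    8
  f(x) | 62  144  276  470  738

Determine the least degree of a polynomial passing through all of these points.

3

Forward differences of the values at x = 4, 5, 6, 7, 8:
  f  : 62  144  276  470  738
  Δ  : 82  132  194  268
  Δ^2: 50  62  74
  Δ^3: 12  12
  Δ^4: 0
The third differences are constant (12) and nonzero, while all higher differences vanish, so the minimal degree is 3.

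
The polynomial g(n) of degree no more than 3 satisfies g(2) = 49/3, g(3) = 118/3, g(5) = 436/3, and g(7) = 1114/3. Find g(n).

Write g(n) = an^3 + bn^2 + cn + d. Substituting each data point gives a linear system:
  8a + 4b + 2c + d = 49/3
  27a + 9b + 3c + d = 118/3
  125a + 25b + 5c + d = 436/3
  343a + 49b + 7c + d = 1114/3
Solving the system yields a = 1, b = 0, c = 4, d = 1/3.
So g(n) = n^3 + 4n + 1/3.
Check: g(7) = 1114/3. ✓

g(n) = n^3 + 4n + 1/3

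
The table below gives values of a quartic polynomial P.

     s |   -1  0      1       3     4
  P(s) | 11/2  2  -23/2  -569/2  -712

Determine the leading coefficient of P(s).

-1

Write P(s) = as^4 + bs^3 + cs^2 + ds + e. Substituting each data point gives a linear system:
  a - b + c - d + e = 11/2
  e = 2
  a + b + c + d + e = -23/2
  81a + 27b + 9c + 3d + e = -569/2
  256a + 64b + 16c + 4d + e = -712
Solving the system yields a = -1, b = -6, c = -4, d = -5/2, e = 2.
So P(s) = -s^4 - 6s^3 - 4s^2 - (5/2)s + 2.
The leading coefficient is -1.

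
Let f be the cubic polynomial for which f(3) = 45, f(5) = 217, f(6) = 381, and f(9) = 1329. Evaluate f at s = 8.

925

Using the Lagrange interpolation formula with nodes 3, 5, 6, 9:
  L_0(s) = (s - 5)(s - 6)(s - 9) / -36
  L_1(s) = (s - 3)(s - 6)(s - 9) / 8
  L_2(s) = (s - 3)(s - 5)(s - 9) / -9
  L_3(s) = (s - 3)(s - 5)(s - 6) / 72
Then f(s) = 45·L_0(s) + 217·L_1(s) + 381·L_2(s) + 1329·L_3(s).
Expanding and collecting terms gives f(s) = 2s^3 - 2s^2 + 4s - 3.
Evaluating at s = 8: f(8) = 925.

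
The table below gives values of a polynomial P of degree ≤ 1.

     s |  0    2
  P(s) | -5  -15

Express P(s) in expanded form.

P(s) = -5s - 5

Using the Lagrange interpolation formula with nodes 0, 2:
  L_0(s) = (s - 2) / -2
  L_1(s) = s / 2
Then P(s) = -5·L_0(s) - 15·L_1(s).
Expanding and collecting terms gives P(s) = -5s - 5.
Check: P(0) = -5. ✓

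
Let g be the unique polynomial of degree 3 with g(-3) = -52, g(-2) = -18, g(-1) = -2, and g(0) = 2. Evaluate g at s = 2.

-2

Forward differences of the values at s = -3, -2, -1, 0:
  g  : -52  -18  -2  2
  Δ  : 34  16  4
  Δ^2: -18  -12
  Δ^3: 6
The third differences are constant, confirming degree 3.
Interpolating (Newton forward form) and evaluating at s = 2 gives g(2) = -2.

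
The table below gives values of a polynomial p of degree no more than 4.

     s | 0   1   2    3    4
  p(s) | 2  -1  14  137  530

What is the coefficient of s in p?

Write p(s) = as^4 + bs^3 + cs^2 + ds + e. Substituting each data point gives a linear system:
  e = 2
  a + b + c + d + e = -1
  16a + 8b + 4c + 2d + e = 14
  81a + 27b + 9c + 3d + e = 137
  256a + 64b + 16c + 4d + e = 530
Solving the system yields a = 3, b = -3, c = -3, d = 0, e = 2.
So p(s) = 3s⁴ - 3s³ - 3s² + 2.
The coefficient of s is 0.

0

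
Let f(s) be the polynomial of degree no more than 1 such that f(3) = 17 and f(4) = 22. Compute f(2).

12

Write f(s) = as + b. Substituting each data point gives a linear system:
  3a + b = 17
  4a + b = 22
Solving the system yields a = 5, b = 2.
So f(s) = 5s + 2.
Then f(2) = 12.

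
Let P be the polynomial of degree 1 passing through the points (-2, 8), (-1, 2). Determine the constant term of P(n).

-4

Write P(n) = an + b. Substituting each data point gives a linear system:
  -2a + b = 8
  -a + b = 2
Solving the system yields a = -6, b = -4.
So P(n) = -6n - 4.
The constant term is -4.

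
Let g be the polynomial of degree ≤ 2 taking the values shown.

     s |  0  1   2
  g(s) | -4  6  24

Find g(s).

g(s) = 4s^2 + 6s - 4

Write g(s) = as^2 + bs + c. Substituting each data point gives a linear system:
  c = -4
  a + b + c = 6
  4a + 2b + c = 24
Solving the system yields a = 4, b = 6, c = -4.
So g(s) = 4s² + 6s - 4.
Check: g(0) = -4. ✓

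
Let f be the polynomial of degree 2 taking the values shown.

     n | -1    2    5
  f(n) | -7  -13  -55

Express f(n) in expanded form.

f(n) = -2n^2 - 5

Using the Lagrange interpolation formula with nodes -1, 2, 5:
  L_0(n) = (n - 2)(n - 5) / 18
  L_1(n) = (n + 1)(n - 5) / -9
  L_2(n) = (n + 1)(n - 2) / 18
Then f(n) = -7·L_0(n) - 13·L_1(n) - 55·L_2(n).
Expanding and collecting terms gives f(n) = -2n^2 - 5.
Check: f(5) = -55. ✓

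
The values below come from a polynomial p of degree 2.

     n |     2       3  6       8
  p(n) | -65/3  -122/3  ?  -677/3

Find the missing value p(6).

-401/3

The 3 known points determine the degree-2 polynomial uniquely.
Write p(n) = an^2 + bn + c. Substituting each data point gives a linear system:
  4a + 2b + c = -65/3
  9a + 3b + c = -122/3
  64a + 8b + c = -677/3
Solving the system yields a = -3, b = -4, c = -5/3.
So p(n) = -3n² - 4n - 5/3.
Then p(6) = -401/3.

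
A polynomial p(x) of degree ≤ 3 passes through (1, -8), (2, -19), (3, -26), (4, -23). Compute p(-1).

2

Forward differences of the values at x = 1, 2, 3, 4:
  p  : -8  -19  -26  -23
  Δ  : -11  -7  3
  Δ^2: 4  10
  Δ^3: 6
The third differences are constant, confirming degree 3.
Interpolating (Newton forward form) and evaluating at x = -1 gives p(-1) = 2.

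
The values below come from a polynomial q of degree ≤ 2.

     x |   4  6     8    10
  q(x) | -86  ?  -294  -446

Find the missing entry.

The 3 known points determine the degree-2 polynomial uniquely.
Write q(x) = ax^2 + bx + c. Substituting each data point gives a linear system:
  16a + 4b + c = -86
  64a + 8b + c = -294
  100a + 10b + c = -446
Solving the system yields a = -4, b = -4, c = -6.
So q(x) = -4x^2 - 4x - 6.
Then q(6) = -174.

-174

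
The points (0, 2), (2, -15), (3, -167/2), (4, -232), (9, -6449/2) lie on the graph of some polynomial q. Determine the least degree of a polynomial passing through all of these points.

Divided differences on the nodes 0, 2, 3, 4, 9:
  order 0: 2  -15  -167/2  -232  -6449/2
  order 1: -17/2  -137/2  -297/2  -1197/2
  order 2: -20  -40  -75
  order 3: -5  -5
  order 4: 0
The order-3 divided differences are all -5 (nonzero) and every higher order vanishes, so the data lies on a polynomial of degree exactly 3.

3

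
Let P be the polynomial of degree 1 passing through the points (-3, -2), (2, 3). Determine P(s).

P(s) = s + 1

Using the Lagrange interpolation formula with nodes -3, 2:
  L_0(s) = (s - 2) / -5
  L_1(s) = (s + 3) / 5
Then P(s) = -2·L_0(s) + 3·L_1(s).
Expanding and collecting terms gives P(s) = s + 1.
Check: P(-3) = -2. ✓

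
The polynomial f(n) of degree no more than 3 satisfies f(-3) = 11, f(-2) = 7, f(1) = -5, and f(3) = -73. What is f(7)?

-569

Write f(n) = an^3 + bn^2 + cn + d. Substituting each data point gives a linear system:
  -27a + 9b - 3c + d = 11
  -8a + 4b - 2c + d = 7
  a + b + c + d = -5
  27a + 9b + 3c + d = -73
Solving the system yields a = -1, b = -4, c = -5, d = 5.
So f(n) = -n^3 - 4n^2 - 5n + 5.
Then f(7) = -569.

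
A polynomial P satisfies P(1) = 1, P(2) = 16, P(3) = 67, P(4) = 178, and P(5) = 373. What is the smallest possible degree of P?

Forward differences of the values at u = 1, 2, 3, 4, 5:
  P  : 1  16  67  178  373
  Δ  : 15  51  111  195
  Δ^2: 36  60  84
  Δ^3: 24  24
  Δ^4: 0
The third differences are constant (24) and nonzero, while all higher differences vanish, so the minimal degree is 3.

3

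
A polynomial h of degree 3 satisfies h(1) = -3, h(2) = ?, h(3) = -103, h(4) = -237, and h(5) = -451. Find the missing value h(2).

The 4 known points determine the degree-3 polynomial uniquely.
Write h(x) = ax^3 + bx^2 + cx + d. Substituting each data point gives a linear system:
  a + b + c + d = -3
  27a + 9b + 3c + d = -103
  64a + 16b + 4c + d = -237
  125a + 25b + 5c + d = -451
Solving the system yields a = -3, b = -4, c = 5, d = -1.
So h(x) = -3x^3 - 4x^2 + 5x - 1.
Then h(2) = -31.

-31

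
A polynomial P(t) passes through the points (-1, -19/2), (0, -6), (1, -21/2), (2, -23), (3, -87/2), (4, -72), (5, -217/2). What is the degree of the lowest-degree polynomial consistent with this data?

2

Forward differences of the values at t = -1, 0, 1, 2, 3, 4, 5:
  P  : -19/2  -6  -21/2  -23  -87/2  -72  -217/2
  Δ  : 7/2  -9/2  -25/2  -41/2  -57/2  -73/2
  Δ^2: -8  -8  -8  -8  -8
  Δ^3: 0  0  0  0
  Δ^4: 0  0  0
  Δ^5: 0  0
  Δ^6: 0
The second differences are constant (-8) and nonzero, while all higher differences vanish, so the minimal degree is 2.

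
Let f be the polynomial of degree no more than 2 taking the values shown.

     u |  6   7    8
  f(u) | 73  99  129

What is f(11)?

Write f(u) = au^2 + bu + c. Substituting each data point gives a linear system:
  36a + 6b + c = 73
  49a + 7b + c = 99
  64a + 8b + c = 129
Solving the system yields a = 2, b = 0, c = 1.
So f(u) = 2u^2 + 1.
Then f(11) = 243.

243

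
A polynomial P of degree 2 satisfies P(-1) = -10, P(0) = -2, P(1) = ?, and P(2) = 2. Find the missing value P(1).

2

The 3 known points determine the degree-2 polynomial uniquely.
Write P(n) = an^2 + bn + c. Substituting each data point gives a linear system:
  a - b + c = -10
  c = -2
  4a + 2b + c = 2
Solving the system yields a = -2, b = 6, c = -2.
So P(n) = -2n^2 + 6n - 2.
Then P(1) = 2.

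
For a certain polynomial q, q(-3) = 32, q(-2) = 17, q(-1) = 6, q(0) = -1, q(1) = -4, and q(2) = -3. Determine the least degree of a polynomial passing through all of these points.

2

Forward differences of the values at n = -3, -2, -1, 0, 1, 2:
  q  : 32  17  6  -1  -4  -3
  Δ  : -15  -11  -7  -3  1
  Δ^2: 4  4  4  4
  Δ^3: 0  0  0
  Δ^4: 0  0
  Δ^5: 0
The second differences are constant (4) and nonzero, while all higher differences vanish, so the minimal degree is 2.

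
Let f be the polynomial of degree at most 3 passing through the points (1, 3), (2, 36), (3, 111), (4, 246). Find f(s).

f(s) = 3s^3 + 3s^2 + 3s - 6

Write f(s) = as^3 + bs^2 + cs + d. Substituting each data point gives a linear system:
  a + b + c + d = 3
  8a + 4b + 2c + d = 36
  27a + 9b + 3c + d = 111
  64a + 16b + 4c + d = 246
Solving the system yields a = 3, b = 3, c = 3, d = -6.
So f(s) = 3s^3 + 3s^2 + 3s - 6.
Check: f(1) = 3. ✓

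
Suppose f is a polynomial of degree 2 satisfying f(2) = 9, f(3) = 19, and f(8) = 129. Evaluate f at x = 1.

Using the Lagrange interpolation formula with nodes 2, 3, 8:
  L_0(x) = (x - 3)(x - 8) / 6
  L_1(x) = (x - 2)(x - 8) / -5
  L_2(x) = (x - 2)(x - 3) / 30
Then f(x) = 9·L_0(x) + 19·L_1(x) + 129·L_2(x).
Expanding and collecting terms gives f(x) = 2x^2 + 1.
Evaluating at x = 1: f(1) = 3.

3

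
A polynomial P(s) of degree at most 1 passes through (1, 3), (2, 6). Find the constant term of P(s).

0

Write P(s) = as + b. Substituting each data point gives a linear system:
  a + b = 3
  2a + b = 6
Solving the system yields a = 3, b = 0.
So P(s) = 3s.
The constant term is 0.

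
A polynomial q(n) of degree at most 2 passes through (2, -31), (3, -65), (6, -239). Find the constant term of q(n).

Write q(n) = an^2 + bn + c. Substituting each data point gives a linear system:
  4a + 2b + c = -31
  9a + 3b + c = -65
  36a + 6b + c = -239
Solving the system yields a = -6, b = -4, c = 1.
So q(n) = -6n^2 - 4n + 1.
The constant term is 1.

1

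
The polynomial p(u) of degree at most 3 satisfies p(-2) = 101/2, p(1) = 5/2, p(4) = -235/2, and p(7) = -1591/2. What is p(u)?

Using the Lagrange interpolation formula with nodes -2, 1, 4, 7:
  L_0(u) = (u - 1)(u - 4)(u - 7) / -162
  L_1(u) = (u + 2)(u - 4)(u - 7) / 54
  L_2(u) = (u + 2)(u - 1)(u - 7) / -54
  L_3(u) = (u + 2)(u - 1)(u - 4) / 162
Then p(u) = 101/2·L_0(u) + 5/2·L_1(u) - 235/2·L_2(u) - 1591/2·L_3(u).
Expanding and collecting terms gives p(u) = -3u^3 + 5u^2 - 2u + 5/2.
Check: p(-2) = 101/2. ✓

p(u) = -3u^3 + 5u^2 - 2u + 5/2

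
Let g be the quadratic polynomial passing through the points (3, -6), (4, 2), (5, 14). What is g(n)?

g(n) = 2n^2 - 6n - 6

Using the Lagrange interpolation formula with nodes 3, 4, 5:
  L_0(n) = (n - 4)(n - 5) / 2
  L_1(n) = (n - 3)(n - 5) / -1
  L_2(n) = (n - 3)(n - 4) / 2
Then g(n) = -6·L_0(n) + 2·L_1(n) + 14·L_2(n).
Expanding and collecting terms gives g(n) = 2n^2 - 6n - 6.
Check: g(4) = 2. ✓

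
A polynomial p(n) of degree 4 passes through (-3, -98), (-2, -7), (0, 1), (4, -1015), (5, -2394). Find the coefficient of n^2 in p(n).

Write p(n) = an^4 + bn^3 + cn^2 + dn + e. Substituting each data point gives a linear system:
  81a - 27b + 9c - 3d + e = -98
  16a - 8b + 4c - 2d + e = -7
  e = 1
  256a + 64b + 16c + 4d + e = -1015
  625a + 125b + 25c + 5d + e = -2394
Solving the system yields a = -3, b = -5, c = 3, d = 6, e = 1.
So p(n) = -3n⁴ - 5n³ + 3n² + 6n + 1.
The coefficient of n^2 is 3.

3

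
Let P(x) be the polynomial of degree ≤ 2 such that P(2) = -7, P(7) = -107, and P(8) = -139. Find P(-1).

5

Using the Lagrange interpolation formula with nodes 2, 7, 8:
  L_0(x) = (x - 7)(x - 8) / 30
  L_1(x) = (x - 2)(x - 8) / -5
  L_2(x) = (x - 2)(x - 7) / 6
Then P(x) = -7·L_0(x) - 107·L_1(x) - 139·L_2(x).
Expanding and collecting terms gives P(x) = -2x² - 2x + 5.
Evaluating at x = -1: P(-1) = 5.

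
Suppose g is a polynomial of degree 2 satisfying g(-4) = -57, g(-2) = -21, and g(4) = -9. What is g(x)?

g(x) = -2x^2 + 6x - 1

Write g(x) = ax^2 + bx + c. Substituting each data point gives a linear system:
  16a - 4b + c = -57
  4a - 2b + c = -21
  16a + 4b + c = -9
Solving the system yields a = -2, b = 6, c = -1.
So g(x) = -2x^2 + 6x - 1.
Check: g(-4) = -57. ✓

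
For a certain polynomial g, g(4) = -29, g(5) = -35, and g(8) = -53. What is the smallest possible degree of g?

Divided differences on the nodes 4, 5, 8:
  order 0: -29  -35  -53
  order 1: -6  -6
  order 2: 0
The order-1 divided differences are all -6 (nonzero) and every higher order vanishes, so the data lies on a polynomial of degree exactly 1.

1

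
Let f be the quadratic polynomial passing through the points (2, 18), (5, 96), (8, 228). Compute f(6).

134

Write f(t) = at^2 + bt + c. Substituting each data point gives a linear system:
  4a + 2b + c = 18
  25a + 5b + c = 96
  64a + 8b + c = 228
Solving the system yields a = 3, b = 5, c = -4.
So f(t) = 3t^2 + 5t - 4.
Then f(6) = 134.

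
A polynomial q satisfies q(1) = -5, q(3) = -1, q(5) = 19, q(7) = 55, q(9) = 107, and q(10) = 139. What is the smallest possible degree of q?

Divided differences on the nodes 1, 3, 5, 7, 9, 10:
  order 0: -5  -1  19  55  107  139
  order 1: 2  10  18  26  32
  order 2: 2  2  2  2
  order 3: 0  0  0
  order 4: 0  0
  order 5: 0
The order-2 divided differences are all 2 (nonzero) and every higher order vanishes, so the data lies on a polynomial of degree exactly 2.

2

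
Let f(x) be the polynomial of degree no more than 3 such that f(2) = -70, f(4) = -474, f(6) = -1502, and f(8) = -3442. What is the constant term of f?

-2

Write f(x) = ax^3 + bx^2 + cx + d. Substituting each data point gives a linear system:
  8a + 4b + 2c + d = -70
  64a + 16b + 4c + d = -474
  216a + 36b + 6c + d = -1502
  512a + 64b + 8c + d = -3442
Solving the system yields a = -6, b = -6, c = 2, d = -2.
So f(x) = -6x^3 - 6x^2 + 2x - 2.
The constant term is -2.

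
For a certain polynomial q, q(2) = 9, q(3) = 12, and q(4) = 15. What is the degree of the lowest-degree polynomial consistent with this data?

1

Forward differences of the values at s = 2, 3, 4:
  q  : 9  12  15
  Δ  : 3  3
  Δ^2: 0
The first differences are constant (3) and nonzero, while all higher differences vanish, so the minimal degree is 1.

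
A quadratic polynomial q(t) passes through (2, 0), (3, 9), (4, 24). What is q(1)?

Forward differences of the values at t = 2, 3, 4:
  q  : 0  9  24
  Δ  : 9  15
  Δ^2: 6
The second differences are constant, confirming degree 2.
Interpolating (Newton forward form) and evaluating at t = 1 gives q(1) = -3.

-3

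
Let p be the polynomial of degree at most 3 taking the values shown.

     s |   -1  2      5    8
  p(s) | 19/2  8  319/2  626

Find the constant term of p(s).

2

Write p(s) = as^3 + bs^2 + cs + d. Substituting each data point gives a linear system:
  -a + b - c + d = 19/2
  8a + 4b + 2c + d = 8
  125a + 25b + 5c + d = 319/2
  512a + 64b + 8c + d = 626
Solving the system yields a = 1, b = 5/2, c = -6, d = 2.
So p(s) = s³ + (5/2)s² - 6s + 2.
The constant term is 2.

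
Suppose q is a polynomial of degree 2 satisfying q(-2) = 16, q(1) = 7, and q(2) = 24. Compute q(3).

Using the Lagrange interpolation formula with nodes -2, 1, 2:
  L_0(u) = (u - 1)(u - 2) / 12
  L_1(u) = (u + 2)(u - 2) / -3
  L_2(u) = (u + 2)(u - 1) / 4
Then q(u) = 16·L_0(u) + 7·L_1(u) + 24·L_2(u).
Expanding and collecting terms gives q(u) = 5u^2 + 2u.
Evaluating at u = 3: q(3) = 51.

51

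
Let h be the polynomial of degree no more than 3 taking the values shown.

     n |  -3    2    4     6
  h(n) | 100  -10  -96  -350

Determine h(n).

h(n) = -2n^3 + 3n^2 - 5n + 4

Write h(n) = an^3 + bn^2 + cn + d. Substituting each data point gives a linear system:
  -27a + 9b - 3c + d = 100
  8a + 4b + 2c + d = -10
  64a + 16b + 4c + d = -96
  216a + 36b + 6c + d = -350
Solving the system yields a = -2, b = 3, c = -5, d = 4.
So h(n) = -2n³ + 3n² - 5n + 4.
Check: h(2) = -10. ✓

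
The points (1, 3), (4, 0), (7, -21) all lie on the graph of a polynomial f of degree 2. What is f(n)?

f(n) = -n^2 + 4n

Write f(n) = an^2 + bn + c. Substituting each data point gives a linear system:
  a + b + c = 3
  16a + 4b + c = 0
  49a + 7b + c = -21
Solving the system yields a = -1, b = 4, c = 0.
So f(n) = -n² + 4n.
Check: f(4) = 0. ✓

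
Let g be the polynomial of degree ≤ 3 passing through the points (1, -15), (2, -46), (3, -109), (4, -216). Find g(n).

g(n) = -2n^3 - 4n^2 - 5n - 4

Write g(n) = an^3 + bn^2 + cn + d. Substituting each data point gives a linear system:
  a + b + c + d = -15
  8a + 4b + 2c + d = -46
  27a + 9b + 3c + d = -109
  64a + 16b + 4c + d = -216
Solving the system yields a = -2, b = -4, c = -5, d = -4.
So g(n) = -2n^3 - 4n^2 - 5n - 4.
Check: g(4) = -216. ✓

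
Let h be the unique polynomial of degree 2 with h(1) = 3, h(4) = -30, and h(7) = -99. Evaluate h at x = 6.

-72

Using the Lagrange interpolation formula with nodes 1, 4, 7:
  L_0(x) = (x - 4)(x - 7) / 18
  L_1(x) = (x - 1)(x - 7) / -9
  L_2(x) = (x - 1)(x - 4) / 18
Then h(x) = 3·L_0(x) - 30·L_1(x) - 99·L_2(x).
Expanding and collecting terms gives h(x) = -2x² - x + 6.
Evaluating at x = 6: h(6) = -72.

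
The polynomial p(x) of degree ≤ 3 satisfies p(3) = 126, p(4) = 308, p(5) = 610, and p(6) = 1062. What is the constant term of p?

Write p(x) = ax^3 + bx^2 + cx + d. Substituting each data point gives a linear system:
  27a + 9b + 3c + d = 126
  64a + 16b + 4c + d = 308
  125a + 25b + 5c + d = 610
  216a + 36b + 6c + d = 1062
Solving the system yields a = 5, b = 0, c = -3, d = 0.
So p(x) = 5x^3 - 3x.
The constant term is 0.

0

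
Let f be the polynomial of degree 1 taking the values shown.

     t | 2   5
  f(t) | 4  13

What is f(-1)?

Using the Lagrange interpolation formula with nodes 2, 5:
  L_0(t) = (t - 5) / -3
  L_1(t) = (t - 2) / 3
Then f(t) = 4·L_0(t) + 13·L_1(t).
Expanding and collecting terms gives f(t) = 3t - 2.
Evaluating at t = -1: f(-1) = -5.

-5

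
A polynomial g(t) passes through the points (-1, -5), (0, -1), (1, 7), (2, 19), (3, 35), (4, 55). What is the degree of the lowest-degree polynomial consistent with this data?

2

Forward differences of the values at t = -1, 0, 1, 2, 3, 4:
  g  : -5  -1  7  19  35  55
  Δ  : 4  8  12  16  20
  Δ^2: 4  4  4  4
  Δ^3: 0  0  0
  Δ^4: 0  0
  Δ^5: 0
The second differences are constant (4) and nonzero, while all higher differences vanish, so the minimal degree is 2.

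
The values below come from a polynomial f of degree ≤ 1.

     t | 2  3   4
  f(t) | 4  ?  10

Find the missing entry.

7

On equispaced nodes a degree-1 polynomial has vanishing second forward difference, so
  f(2) - 2·f(3) + f(4) = 0.
Substituting the known values and solving for f(3):
  -2·f(3) = -14
  f(3) = 7.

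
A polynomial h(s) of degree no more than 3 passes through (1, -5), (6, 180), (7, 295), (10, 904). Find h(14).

2556

Write h(s) = as^3 + bs^2 + cs + d. Substituting each data point gives a linear system:
  a + b + c + d = -5
  216a + 36b + 6c + d = 180
  343a + 49b + 7c + d = 295
  1000a + 100b + 10c + d = 904
Solving the system yields a = 1, b = -1, c = 1, d = -6.
So h(s) = s^3 - s^2 + s - 6.
Then h(14) = 2556.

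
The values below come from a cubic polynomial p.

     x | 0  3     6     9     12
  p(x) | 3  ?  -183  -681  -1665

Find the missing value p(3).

The 4 known points determine the degree-3 polynomial uniquely.
Write p(x) = ax^3 + bx^2 + cx + d. Substituting each data point gives a linear system:
  d = 3
  216a + 36b + 6c + d = -183
  729a + 81b + 9c + d = -681
  1728a + 144b + 12c + d = -1665
Solving the system yields a = -1, b = 0, c = 5, d = 3.
So p(x) = -x^3 + 5x + 3.
Then p(3) = -9.

-9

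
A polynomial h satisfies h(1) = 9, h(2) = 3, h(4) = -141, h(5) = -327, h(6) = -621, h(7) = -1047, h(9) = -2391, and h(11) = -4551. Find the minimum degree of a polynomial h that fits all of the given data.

Divided differences on the nodes 1, 2, 4, 5, 6, 7, 9, 11:
  order 0: 9  3  -141  -327  -621  -1047  -2391  -4551
  order 1: -6  -72  -186  -294  -426  -672  -1080
  order 2: -22  -38  -54  -66  -82  -102
  order 3: -4  -4  -4  -4  -4
  order 4: 0  0  0  0
  order 5: 0  0  0
  order 6: 0  0
  order 7: 0
The order-3 divided differences are all -4 (nonzero) and every higher order vanishes, so the data lies on a polynomial of degree exactly 3.

3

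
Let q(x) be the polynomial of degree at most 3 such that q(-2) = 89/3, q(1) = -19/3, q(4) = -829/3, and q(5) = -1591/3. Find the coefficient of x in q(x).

Write q(x) = ax^3 + bx^2 + cx + d. Substituting each data point gives a linear system:
  -8a + 4b - 2c + d = 89/3
  a + b + c + d = -19/3
  64a + 16b + 4c + d = -829/3
  125a + 25b + 5c + d = -1591/3
Solving the system yields a = -4, b = -1, c = -1, d = -1/3.
So q(x) = -4x^3 - x^2 - x - 1/3.
The coefficient of x is -1.

-1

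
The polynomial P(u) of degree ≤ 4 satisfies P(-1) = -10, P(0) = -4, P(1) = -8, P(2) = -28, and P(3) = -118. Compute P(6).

Write P(u) = au^4 + bu^3 + cu^2 + du + e. Substituting each data point gives a linear system:
  a - b + c - d + e = -10
  e = -4
  a + b + c + d + e = -8
  16a + 8b + 4c + 2d + e = -28
  81a + 27b + 9c + 3d + e = -118
Solving the system yields a = -2, b = 3, c = -3, d = -2, e = -4.
So P(u) = -2u^4 + 3u^3 - 3u^2 - 2u - 4.
Then P(6) = -2068.

-2068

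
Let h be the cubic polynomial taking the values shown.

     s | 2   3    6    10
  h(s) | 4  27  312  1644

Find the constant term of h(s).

-6

Write h(s) = as^3 + bs^2 + cs + d. Substituting each data point gives a linear system:
  8a + 4b + 2c + d = 4
  27a + 9b + 3c + d = 27
  216a + 36b + 6c + d = 312
  1000a + 100b + 10c + d = 1644
Solving the system yields a = 2, b = -4, c = 5, d = -6.
So h(s) = 2s^3 - 4s^2 + 5s - 6.
The constant term is -6.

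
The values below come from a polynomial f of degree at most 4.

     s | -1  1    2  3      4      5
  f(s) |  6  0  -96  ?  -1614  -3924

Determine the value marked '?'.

The 5 known points determine the degree-4 polynomial uniquely.
Write f(s) = as^4 + bs^3 + cs^2 + ds + e. Substituting each data point gives a linear system:
  a - b + c - d + e = 6
  a + b + c + d + e = 0
  16a + 8b + 4c + 2d + e = -96
  256a + 64b + 16c + 4d + e = -1614
  625a + 125b + 25c + 5d + e = -3924
Solving the system yields a = -6, b = -2, c = 3, d = -1, e = 6.
So f(s) = -6s⁴ - 2s³ + 3s² - s + 6.
Then f(3) = -510.

-510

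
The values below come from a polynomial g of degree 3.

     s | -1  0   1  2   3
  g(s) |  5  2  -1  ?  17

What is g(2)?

2

On equispaced nodes a degree-3 polynomial has vanishing fourth forward difference, so
  g(-1) - 4·g(0) + 6·g(1) - 4·g(2) + g(3) = 0.
Substituting the known values and solving for g(2):
  -4·g(2) = -8
  g(2) = 2.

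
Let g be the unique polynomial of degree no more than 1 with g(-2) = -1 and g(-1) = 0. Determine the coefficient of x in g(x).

Write g(x) = ax + b. Substituting each data point gives a linear system:
  -2a + b = -1
  -a + b = 0
Solving the system yields a = 1, b = 1.
So g(x) = x + 1.
The leading coefficient is 1.

1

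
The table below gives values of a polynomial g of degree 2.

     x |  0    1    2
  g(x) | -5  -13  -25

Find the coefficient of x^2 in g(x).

Write g(x) = ax^2 + bx + c. Substituting each data point gives a linear system:
  c = -5
  a + b + c = -13
  4a + 2b + c = -25
Solving the system yields a = -2, b = -6, c = -5.
So g(x) = -2x² - 6x - 5.
The leading coefficient is -2.

-2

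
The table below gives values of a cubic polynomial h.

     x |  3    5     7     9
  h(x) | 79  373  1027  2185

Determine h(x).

h(x) = 3x^3 - 2

Write h(x) = ax^3 + bx^2 + cx + d. Substituting each data point gives a linear system:
  27a + 9b + 3c + d = 79
  125a + 25b + 5c + d = 373
  343a + 49b + 7c + d = 1027
  729a + 81b + 9c + d = 2185
Solving the system yields a = 3, b = 0, c = 0, d = -2.
So h(x) = 3x^3 - 2.
Check: h(7) = 1027. ✓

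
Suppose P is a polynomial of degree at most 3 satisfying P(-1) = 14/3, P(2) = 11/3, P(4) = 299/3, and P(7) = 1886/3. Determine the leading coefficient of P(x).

2

Write P(x) = ax^3 + bx^2 + cx + d. Substituting each data point gives a linear system:
  -a + b - c + d = 14/3
  8a + 4b + 2c + d = 11/3
  64a + 16b + 4c + d = 299/3
  343a + 49b + 7c + d = 1886/3
Solving the system yields a = 2, b = -1/3, c = -6, d = 1.
So P(x) = 2x^3 - (1/3)x^2 - 6x + 1.
The leading coefficient is 2.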